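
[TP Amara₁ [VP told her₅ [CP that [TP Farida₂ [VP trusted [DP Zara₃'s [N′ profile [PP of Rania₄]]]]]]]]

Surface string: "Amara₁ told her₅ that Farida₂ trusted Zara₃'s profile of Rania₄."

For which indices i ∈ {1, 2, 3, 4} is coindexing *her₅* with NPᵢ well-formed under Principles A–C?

*her* is a pronoun, so Principle B applies: it must be free in its binding domain.
Binding domain of *her₅*: the matrix TP, whose subject is Amara₁.
*Amara₁* c-commands the pronoun within its binding domain → coindexation would violate Principle B.
*Farida₂*: the pronoun c-commands this R-expression → coindexation would violate Principle C on *Farida₂*.
*Zara₃*: the pronoun c-commands this R-expression → coindexation would violate Principle C on *Zara₃*.
*Rania₄*: the pronoun c-commands this R-expression → coindexation would violate Principle C on *Rania₄*.

none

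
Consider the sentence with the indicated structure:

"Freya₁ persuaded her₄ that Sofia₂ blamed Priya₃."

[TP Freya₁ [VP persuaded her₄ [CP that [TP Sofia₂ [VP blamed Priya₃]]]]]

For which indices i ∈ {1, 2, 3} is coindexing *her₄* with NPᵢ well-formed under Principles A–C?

none

*her* is a pronoun, so Principle B applies: it must be free in its binding domain.
Binding domain of *her₄*: the matrix TP, whose subject is Freya₁.
*Freya₁* c-commands the pronoun within its binding domain → coindexation would violate Principle B.
*Sofia₂*: the pronoun c-commands this R-expression → coindexation would violate Principle C on *Sofia₂*.
*Priya₃*: the pronoun c-commands this R-expression → coindexation would violate Principle C on *Priya₃*.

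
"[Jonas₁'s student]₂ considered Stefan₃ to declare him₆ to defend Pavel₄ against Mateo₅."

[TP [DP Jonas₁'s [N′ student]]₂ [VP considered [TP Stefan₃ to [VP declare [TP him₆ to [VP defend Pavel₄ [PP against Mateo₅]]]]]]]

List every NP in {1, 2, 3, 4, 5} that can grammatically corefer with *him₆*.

{1, 2}

*him* is a pronoun, so Principle B applies: it must be free in its binding domain.
Binding domain of *him₆*: the embedded TP, whose subject is Stefan₃.
*Jonas₁* and the pronoun do not c-command one another → neither Principle B nor Principle C is at stake; coindexation permitted.
*[Jonas₁'s student]₂* c-commands the pronoun but from outside its binding domain, and is not c-commanded by it → coindexation permitted.
*Stefan₃* c-commands the pronoun within its binding domain → coindexation would violate Principle B.
*Pavel₄*: the pronoun c-commands this R-expression → coindexation would violate Principle C on *Pavel₄*.
*Mateo₅*: the pronoun c-commands this R-expression → coindexation would violate Principle C on *Mateo₅*.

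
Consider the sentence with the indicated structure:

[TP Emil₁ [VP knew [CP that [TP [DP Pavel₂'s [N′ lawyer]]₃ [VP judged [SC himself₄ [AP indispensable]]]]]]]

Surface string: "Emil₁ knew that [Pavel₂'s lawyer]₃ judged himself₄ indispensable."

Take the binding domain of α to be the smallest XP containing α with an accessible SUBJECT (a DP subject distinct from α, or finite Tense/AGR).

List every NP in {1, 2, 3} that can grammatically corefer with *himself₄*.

{3}

*himself* is an anaphor, so Principle A applies: it must be bound in its binding domain.
Binding domain of *himself₄*: the embedded TP, whose subject is [Pavel₂'s lawyer]₃.
*Emil₁* c-commands the anaphor but is outside its binding domain → cannot satisfy Principle A.
*Pavel₂* does not c-command the anaphor → cannot bind it.
*[Pavel₂'s lawyer]₃* c-commands the anaphor within its binding domain → licit binder.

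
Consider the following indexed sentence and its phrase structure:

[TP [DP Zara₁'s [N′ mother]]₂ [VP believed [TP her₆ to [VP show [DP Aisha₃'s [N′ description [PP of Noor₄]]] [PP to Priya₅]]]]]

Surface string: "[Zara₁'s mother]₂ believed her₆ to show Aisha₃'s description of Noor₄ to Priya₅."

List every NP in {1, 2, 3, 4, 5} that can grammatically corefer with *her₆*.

*her* is a pronoun, so Principle B applies: it must be free in its binding domain.
Binding domain of *her₆*: the matrix TP, whose subject is [Zara₁'s mother]₂.
*Zara₁* and the pronoun do not c-command one another → neither Principle B nor Principle C is at stake; coindexation permitted.
*[Zara₁'s mother]₂* c-commands the pronoun within its binding domain → coindexation would violate Principle B.
*Aisha₃*: the pronoun c-commands this R-expression → coindexation would violate Principle C on *Aisha₃*.
*Noor₄*: the pronoun c-commands this R-expression → coindexation would violate Principle C on *Noor₄*.
*Priya₅*: the pronoun c-commands this R-expression → coindexation would violate Principle C on *Priya₅*.

{1}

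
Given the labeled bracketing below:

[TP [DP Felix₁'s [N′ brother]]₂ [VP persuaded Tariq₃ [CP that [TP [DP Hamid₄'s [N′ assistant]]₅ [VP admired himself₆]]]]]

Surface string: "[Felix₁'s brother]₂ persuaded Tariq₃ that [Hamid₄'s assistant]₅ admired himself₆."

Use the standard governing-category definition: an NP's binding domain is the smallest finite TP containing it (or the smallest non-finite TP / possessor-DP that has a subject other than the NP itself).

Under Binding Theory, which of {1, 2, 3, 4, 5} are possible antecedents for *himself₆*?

*himself* is an anaphor, so Principle A applies: it must be bound in its binding domain.
Binding domain of *himself₆*: the embedded TP, whose subject is [Hamid₄'s assistant]₅.
*Felix₁* does not c-command the anaphor → cannot bind it.
*[Felix₁'s brother]₂* c-commands the anaphor but is outside its binding domain → cannot satisfy Principle A.
*Tariq₃* c-commands the anaphor but is outside its binding domain → cannot satisfy Principle A.
*Hamid₄* does not c-command the anaphor → cannot bind it.
*[Hamid₄'s assistant]₅* c-commands the anaphor within its binding domain → licit binder.

{5}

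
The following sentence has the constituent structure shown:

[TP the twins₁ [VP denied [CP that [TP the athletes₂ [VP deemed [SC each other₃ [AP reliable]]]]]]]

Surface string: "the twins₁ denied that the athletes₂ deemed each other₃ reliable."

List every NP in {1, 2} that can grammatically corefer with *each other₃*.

*each other* is an anaphor, so Principle A applies: it must be bound in its binding domain.
Binding domain of *each other₃*: the embedded TP, whose subject is the athletes₂.
*the twins₁* c-commands the anaphor but is outside its binding domain → cannot satisfy Principle A.
*the athletes₂* c-commands the anaphor within its binding domain → licit binder.

{2}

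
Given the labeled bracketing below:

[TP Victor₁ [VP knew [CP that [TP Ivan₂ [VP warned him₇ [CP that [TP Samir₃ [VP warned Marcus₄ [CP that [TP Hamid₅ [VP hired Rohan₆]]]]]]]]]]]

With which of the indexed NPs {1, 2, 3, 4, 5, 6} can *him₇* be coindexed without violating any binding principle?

{1}

*him* is a pronoun, so Principle B applies: it must be free in its binding domain.
Binding domain of *him₇*: the embedded TP, whose subject is Ivan₂.
*Victor₁* c-commands the pronoun but from outside its binding domain, and is not c-commanded by it → coindexation permitted.
*Ivan₂* c-commands the pronoun within its binding domain → coindexation would violate Principle B.
*Samir₃*: the pronoun c-commands this R-expression → coindexation would violate Principle C on *Samir₃*.
*Marcus₄*: the pronoun c-commands this R-expression → coindexation would violate Principle C on *Marcus₄*.
*Hamid₅*: the pronoun c-commands this R-expression → coindexation would violate Principle C on *Hamid₅*.
*Rohan₆*: the pronoun c-commands this R-expression → coindexation would violate Principle C on *Rohan₆*.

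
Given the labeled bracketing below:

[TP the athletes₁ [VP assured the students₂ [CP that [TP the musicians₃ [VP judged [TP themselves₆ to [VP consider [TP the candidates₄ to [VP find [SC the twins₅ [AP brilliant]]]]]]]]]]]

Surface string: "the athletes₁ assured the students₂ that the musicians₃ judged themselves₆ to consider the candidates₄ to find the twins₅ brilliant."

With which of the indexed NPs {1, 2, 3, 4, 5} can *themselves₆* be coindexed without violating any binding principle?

{3}

*themselves* is an anaphor, so Principle A applies: it must be bound in its binding domain.
Binding domain of *themselves₆*: the embedded TP, whose subject is the musicians₃.
*the athletes₁* c-commands the anaphor but is outside its binding domain → cannot satisfy Principle A.
*the students₂* c-commands the anaphor but is outside its binding domain → cannot satisfy Principle A.
*the musicians₃* c-commands the anaphor within its binding domain → licit binder.
*the candidates₄* does not c-command the anaphor → cannot bind it.
*the twins₅* does not c-command the anaphor → cannot bind it.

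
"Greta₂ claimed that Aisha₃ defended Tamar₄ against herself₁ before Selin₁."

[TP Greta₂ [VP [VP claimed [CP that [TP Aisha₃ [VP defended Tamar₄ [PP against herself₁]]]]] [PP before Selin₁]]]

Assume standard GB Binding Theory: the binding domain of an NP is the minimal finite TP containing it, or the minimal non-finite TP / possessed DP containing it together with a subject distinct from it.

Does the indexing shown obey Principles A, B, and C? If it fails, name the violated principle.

The two coindexed NPs are *Selin₁* and *herself₁*.
*herself₁* is an anaphor. Principle A requires it to be bound within its binding domain — the embedded TP, whose subject is Aisha₃.
Within that domain it is c-commanded by *Aisha₃*, *Tamar₄*, none of which share its index.
*Selin₁* does not c-command the anaphor at all.
The anaphor is unbound in its domain → Principle A violation.

Principle A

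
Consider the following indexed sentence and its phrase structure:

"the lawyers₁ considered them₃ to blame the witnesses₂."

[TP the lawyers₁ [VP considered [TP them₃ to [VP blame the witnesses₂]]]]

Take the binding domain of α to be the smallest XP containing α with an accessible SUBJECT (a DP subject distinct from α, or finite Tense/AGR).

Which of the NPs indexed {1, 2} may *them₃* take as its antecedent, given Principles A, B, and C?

none

*them* is a pronoun, so Principle B applies: it must be free in its binding domain.
Binding domain of *them₃*: the matrix TP, whose subject is the lawyers₁.
*the lawyers₁* c-commands the pronoun within its binding domain → coindexation would violate Principle B.
*the witnesses₂*: the pronoun c-commands this R-expression → coindexation would violate Principle C on *the witnesses₂*.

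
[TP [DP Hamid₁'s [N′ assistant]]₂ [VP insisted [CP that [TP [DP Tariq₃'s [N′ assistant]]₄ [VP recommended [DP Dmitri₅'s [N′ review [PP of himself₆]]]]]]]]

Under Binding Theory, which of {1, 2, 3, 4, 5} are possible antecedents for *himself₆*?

{5}

*himself* is an anaphor, so Principle A applies: it must be bound in its binding domain.
Binding domain of *himself₆*: the possessed DP, whose subject is Dmitri₅.
*Hamid₁* does not c-command the anaphor → cannot bind it.
*[Hamid₁'s assistant]₂* c-commands the anaphor but is outside its binding domain → cannot satisfy Principle A.
*Tariq₃* does not c-command the anaphor → cannot bind it.
*[Tariq₃'s assistant]₄* c-commands the anaphor but is outside its binding domain → cannot satisfy Principle A.
*Dmitri₅* c-commands the anaphor within its binding domain → licit binder.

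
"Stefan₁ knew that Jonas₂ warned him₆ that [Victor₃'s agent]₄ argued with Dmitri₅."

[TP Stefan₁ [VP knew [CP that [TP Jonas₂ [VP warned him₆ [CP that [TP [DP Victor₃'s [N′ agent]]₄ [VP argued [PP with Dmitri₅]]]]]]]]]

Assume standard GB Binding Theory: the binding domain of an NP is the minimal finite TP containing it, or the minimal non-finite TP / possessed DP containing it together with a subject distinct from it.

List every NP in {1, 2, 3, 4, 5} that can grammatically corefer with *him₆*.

{1}

*him* is a pronoun, so Principle B applies: it must be free in its binding domain.
Binding domain of *him₆*: the embedded TP, whose subject is Jonas₂.
*Stefan₁* c-commands the pronoun but from outside its binding domain, and is not c-commanded by it → coindexation permitted.
*Jonas₂* c-commands the pronoun within its binding domain → coindexation would violate Principle B.
*Victor₃*: the pronoun c-commands this R-expression → coindexation would violate Principle C on *Victor₃*.
*[Victor₃'s agent]₄*: the pronoun c-commands this R-expression → coindexation would violate Principle C on *[Victor₃'s agent]₄*.
*Dmitri₅*: the pronoun c-commands this R-expression → coindexation would violate Principle C on *Dmitri₅*.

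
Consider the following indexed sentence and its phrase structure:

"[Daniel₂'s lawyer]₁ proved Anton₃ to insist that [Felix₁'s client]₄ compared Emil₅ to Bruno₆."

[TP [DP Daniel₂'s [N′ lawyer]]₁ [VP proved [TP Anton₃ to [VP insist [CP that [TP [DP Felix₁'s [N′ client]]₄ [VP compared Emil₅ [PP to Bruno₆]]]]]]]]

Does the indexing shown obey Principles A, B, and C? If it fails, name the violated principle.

The two coindexed NPs are *[Daniel₂'s lawyer]₁* and *Felix₁*.
*Felix₁* is an R-expression. Principle C requires it to be free everywhere.
*[Daniel₂'s lawyer]₁* c-commands it and carries the same index.
The R-expression is bound → Principle C violation.

Principle C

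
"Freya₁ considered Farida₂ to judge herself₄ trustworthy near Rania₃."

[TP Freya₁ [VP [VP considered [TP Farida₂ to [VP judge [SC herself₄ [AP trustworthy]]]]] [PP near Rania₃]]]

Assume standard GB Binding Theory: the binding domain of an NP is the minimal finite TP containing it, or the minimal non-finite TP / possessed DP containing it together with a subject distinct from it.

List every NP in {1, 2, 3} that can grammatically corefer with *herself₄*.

*herself* is an anaphor, so Principle A applies: it must be bound in its binding domain.
Binding domain of *herself₄*: the embedded TP, whose subject is Farida₂.
*Freya₁* c-commands the anaphor but is outside its binding domain → cannot satisfy Principle A.
*Farida₂* c-commands the anaphor within its binding domain → licit binder.
*Rania₃* does not c-command the anaphor → cannot bind it.

{2}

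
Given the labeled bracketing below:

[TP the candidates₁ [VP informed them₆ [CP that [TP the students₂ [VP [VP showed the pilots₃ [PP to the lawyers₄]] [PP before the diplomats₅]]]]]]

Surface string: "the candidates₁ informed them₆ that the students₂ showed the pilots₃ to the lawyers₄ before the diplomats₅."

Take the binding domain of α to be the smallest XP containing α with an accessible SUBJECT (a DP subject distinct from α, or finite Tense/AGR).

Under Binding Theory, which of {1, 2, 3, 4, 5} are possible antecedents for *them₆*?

*them* is a pronoun, so Principle B applies: it must be free in its binding domain.
Binding domain of *them₆*: the matrix TP, whose subject is the candidates₁.
*the candidates₁* c-commands the pronoun within its binding domain → coindexation would violate Principle B.
*the students₂*: the pronoun c-commands this R-expression → coindexation would violate Principle C on *the students₂*.
*the pilots₃*: the pronoun c-commands this R-expression → coindexation would violate Principle C on *the pilots₃*.
*the lawyers₄*: the pronoun c-commands this R-expression → coindexation would violate Principle C on *the lawyers₄*.
*the diplomats₅*: the pronoun c-commands this R-expression → coindexation would violate Principle C on *the diplomats₅*.

none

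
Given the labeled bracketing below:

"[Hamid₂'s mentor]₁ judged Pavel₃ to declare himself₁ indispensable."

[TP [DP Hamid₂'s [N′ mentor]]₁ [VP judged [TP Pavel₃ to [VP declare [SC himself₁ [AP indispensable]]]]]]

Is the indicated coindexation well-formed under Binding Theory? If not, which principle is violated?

Principle A

The two coindexed NPs are *[Hamid₂'s mentor]₁* and *himself₁*.
*himself₁* is an anaphor. Principle A requires it to be bound within its binding domain — the embedded TP, whose subject is Pavel₃.
Within that domain it is c-commanded by *Pavel₃*, which does not share its index.
*[Hamid₂'s mentor]₁* does c-command the anaphor, but from outside its binding domain.
The anaphor is unbound in its domain → Principle A violation.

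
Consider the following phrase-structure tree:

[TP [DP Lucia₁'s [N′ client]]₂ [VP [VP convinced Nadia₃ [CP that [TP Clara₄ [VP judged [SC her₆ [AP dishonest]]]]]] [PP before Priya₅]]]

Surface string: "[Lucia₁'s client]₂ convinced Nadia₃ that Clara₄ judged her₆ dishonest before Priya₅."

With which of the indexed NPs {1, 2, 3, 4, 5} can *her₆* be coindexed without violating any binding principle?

*her* is a pronoun, so Principle B applies: it must be free in its binding domain.
Binding domain of *her₆*: the embedded TP, whose subject is Clara₄.
*Lucia₁* and the pronoun do not c-command one another → neither Principle B nor Principle C is at stake; coindexation permitted.
*[Lucia₁'s client]₂* c-commands the pronoun but from outside its binding domain, and is not c-commanded by it → coindexation permitted.
*Nadia₃* c-commands the pronoun but from outside its binding domain, and is not c-commanded by it → coindexation permitted.
*Clara₄* c-commands the pronoun within its binding domain → coindexation would violate Principle B.
*Priya₅* and the pronoun do not c-command one another → neither Principle B nor Principle C is at stake; coindexation permitted.

{1, 2, 3, 5}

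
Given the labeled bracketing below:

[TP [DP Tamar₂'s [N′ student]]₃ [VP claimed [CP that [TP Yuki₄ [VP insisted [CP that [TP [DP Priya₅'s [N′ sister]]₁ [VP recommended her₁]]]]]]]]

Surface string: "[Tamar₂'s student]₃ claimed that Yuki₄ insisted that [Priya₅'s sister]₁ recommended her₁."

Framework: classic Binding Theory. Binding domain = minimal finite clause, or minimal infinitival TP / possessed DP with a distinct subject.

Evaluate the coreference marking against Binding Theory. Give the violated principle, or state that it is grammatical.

Principle B

The two coindexed NPs are *[Priya₅'s sister]₁* and *her₁*.
*her₁* is a pronoun. Its binding domain is the embedded TP, whose subject is [Priya₅'s sister]₁.
*[Priya₅'s sister]₁* c-commands it within that domain and carries the same index.
The pronoun is locally bound → Principle B violation.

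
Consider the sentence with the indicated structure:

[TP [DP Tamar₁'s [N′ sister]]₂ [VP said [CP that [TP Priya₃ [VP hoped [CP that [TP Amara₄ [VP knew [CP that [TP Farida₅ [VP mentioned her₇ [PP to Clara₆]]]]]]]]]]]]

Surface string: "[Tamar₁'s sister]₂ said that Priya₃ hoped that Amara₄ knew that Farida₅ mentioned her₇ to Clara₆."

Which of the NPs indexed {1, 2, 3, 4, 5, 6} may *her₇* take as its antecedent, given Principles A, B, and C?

{1, 2, 3, 4}

*her* is a pronoun, so Principle B applies: it must be free in its binding domain.
Binding domain of *her₇*: the embedded TP, whose subject is Farida₅.
*Tamar₁* and the pronoun do not c-command one another → neither Principle B nor Principle C is at stake; coindexation permitted.
*[Tamar₁'s sister]₂* c-commands the pronoun but from outside its binding domain, and is not c-commanded by it → coindexation permitted.
*Priya₃* c-commands the pronoun but from outside its binding domain, and is not c-commanded by it → coindexation permitted.
*Amara₄* c-commands the pronoun but from outside its binding domain, and is not c-commanded by it → coindexation permitted.
*Farida₅* c-commands the pronoun within its binding domain → coindexation would violate Principle B.
*Clara₆*: the pronoun c-commands this R-expression → coindexation would violate Principle C on *Clara₆*.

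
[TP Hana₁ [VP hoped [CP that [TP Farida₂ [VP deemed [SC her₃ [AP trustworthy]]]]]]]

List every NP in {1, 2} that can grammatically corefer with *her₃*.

{1}

*her* is a pronoun, so Principle B applies: it must be free in its binding domain.
Binding domain of *her₃*: the embedded TP, whose subject is Farida₂.
*Hana₁* c-commands the pronoun but from outside its binding domain, and is not c-commanded by it → coindexation permitted.
*Farida₂* c-commands the pronoun within its binding domain → coindexation would violate Principle B.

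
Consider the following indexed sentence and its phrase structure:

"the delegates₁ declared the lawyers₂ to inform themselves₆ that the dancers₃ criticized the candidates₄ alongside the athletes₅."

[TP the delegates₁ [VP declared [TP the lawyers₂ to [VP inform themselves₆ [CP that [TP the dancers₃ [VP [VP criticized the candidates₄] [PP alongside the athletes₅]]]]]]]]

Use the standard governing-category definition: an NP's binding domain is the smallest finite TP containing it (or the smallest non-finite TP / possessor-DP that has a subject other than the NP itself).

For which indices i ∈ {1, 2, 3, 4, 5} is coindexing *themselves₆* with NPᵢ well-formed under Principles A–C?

{2}

*themselves* is an anaphor, so Principle A applies: it must be bound in its binding domain.
Binding domain of *themselves₆*: the embedded TP, whose subject is the lawyers₂.
*the delegates₁* c-commands the anaphor but is outside its binding domain → cannot satisfy Principle A.
*the lawyers₂* c-commands the anaphor within its binding domain → licit binder.
*the dancers₃* does not c-command the anaphor → cannot bind it.
*the candidates₄* does not c-command the anaphor → cannot bind it.
*the athletes₅* does not c-command the anaphor → cannot bind it.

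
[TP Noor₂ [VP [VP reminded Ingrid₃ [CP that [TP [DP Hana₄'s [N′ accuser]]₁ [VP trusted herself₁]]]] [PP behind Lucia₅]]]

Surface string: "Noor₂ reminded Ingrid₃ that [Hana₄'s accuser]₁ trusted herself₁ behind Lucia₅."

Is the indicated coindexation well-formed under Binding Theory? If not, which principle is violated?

grammatical

The two coindexed NPs are *[Hana₄'s accuser]₁* and *herself₁*.
*herself₁* is an anaphor; its binding domain is the embedded TP, whose subject is [Hana₄'s accuser]₁. *[Hana₄'s accuser]₁* c-commands it within that domain and shares its index, so Principle A is satisfied.
*[Hana₄'s accuser]₁* is an R-expression; *herself₁* does not c-command it, and no other NP shares its index, so Principle C is satisfied.
All principles are respected.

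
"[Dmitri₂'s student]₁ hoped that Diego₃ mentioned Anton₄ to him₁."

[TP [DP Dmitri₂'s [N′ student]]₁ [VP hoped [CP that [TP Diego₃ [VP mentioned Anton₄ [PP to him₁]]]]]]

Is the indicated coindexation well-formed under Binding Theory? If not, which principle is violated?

grammatical

The two coindexed NPs are *[Dmitri₂'s student]₁* and *him₁*.
*him₁* is a pronoun; its binding domain is the embedded TP, whose subject is Diego₃. Within that domain it is c-commanded only by *Diego₃*, *Anton₄*, which carry a different index — the pronoun is free locally, so Principle B holds.
*[Dmitri₂'s student]₁* is an R-expression; *him₁* does not c-command it, and no other NP shares its index, so Principle C is satisfied.
All principles are respected.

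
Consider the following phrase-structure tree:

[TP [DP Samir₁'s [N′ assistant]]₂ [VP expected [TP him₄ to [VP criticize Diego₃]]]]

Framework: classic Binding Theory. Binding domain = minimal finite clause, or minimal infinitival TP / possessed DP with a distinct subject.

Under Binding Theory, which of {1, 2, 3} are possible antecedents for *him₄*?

{1}

*him* is a pronoun, so Principle B applies: it must be free in its binding domain.
Binding domain of *him₄*: the matrix TP, whose subject is [Samir₁'s assistant]₂.
*Samir₁* and the pronoun do not c-command one another → neither Principle B nor Principle C is at stake; coindexation permitted.
*[Samir₁'s assistant]₂* c-commands the pronoun within its binding domain → coindexation would violate Principle B.
*Diego₃*: the pronoun c-commands this R-expression → coindexation would violate Principle C on *Diego₃*.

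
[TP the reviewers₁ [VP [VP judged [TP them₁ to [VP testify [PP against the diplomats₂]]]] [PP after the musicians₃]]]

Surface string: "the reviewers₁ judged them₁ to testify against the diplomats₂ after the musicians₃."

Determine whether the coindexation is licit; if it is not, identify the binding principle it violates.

Principle B

The two coindexed NPs are *the reviewers₁* and *them₁*.
*them₁* is a pronoun. Its binding domain is the matrix TP, whose subject is the reviewers₁.
*the reviewers₁* c-commands it within that domain and carries the same index.
The pronoun is locally bound → Principle B violation.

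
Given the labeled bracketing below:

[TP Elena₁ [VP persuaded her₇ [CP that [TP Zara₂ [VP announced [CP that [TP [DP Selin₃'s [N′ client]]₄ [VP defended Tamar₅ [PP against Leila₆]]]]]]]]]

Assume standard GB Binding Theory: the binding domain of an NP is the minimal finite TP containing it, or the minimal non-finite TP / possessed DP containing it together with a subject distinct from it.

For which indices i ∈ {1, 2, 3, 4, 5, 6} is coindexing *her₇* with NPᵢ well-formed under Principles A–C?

*her* is a pronoun, so Principle B applies: it must be free in its binding domain.
Binding domain of *her₇*: the matrix TP, whose subject is Elena₁.
*Elena₁* c-commands the pronoun within its binding domain → coindexation would violate Principle B.
*Zara₂*: the pronoun c-commands this R-expression → coindexation would violate Principle C on *Zara₂*.
*Selin₃*: the pronoun c-commands this R-expression → coindexation would violate Principle C on *Selin₃*.
*[Selin₃'s client]₄*: the pronoun c-commands this R-expression → coindexation would violate Principle C on *[Selin₃'s client]₄*.
*Tamar₅*: the pronoun c-commands this R-expression → coindexation would violate Principle C on *Tamar₅*.
*Leila₆*: the pronoun c-commands this R-expression → coindexation would violate Principle C on *Leila₆*.

none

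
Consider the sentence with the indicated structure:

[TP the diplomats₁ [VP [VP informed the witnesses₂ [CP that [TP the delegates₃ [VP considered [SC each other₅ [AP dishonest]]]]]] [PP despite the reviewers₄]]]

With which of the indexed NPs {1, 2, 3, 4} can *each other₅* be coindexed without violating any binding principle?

{3}

*each other* is an anaphor, so Principle A applies: it must be bound in its binding domain.
Binding domain of *each other₅*: the embedded TP, whose subject is the delegates₃.
*the diplomats₁* c-commands the anaphor but is outside its binding domain → cannot satisfy Principle A.
*the witnesses₂* c-commands the anaphor but is outside its binding domain → cannot satisfy Principle A.
*the delegates₃* c-commands the anaphor within its binding domain → licit binder.
*the reviewers₄* does not c-command the anaphor → cannot bind it.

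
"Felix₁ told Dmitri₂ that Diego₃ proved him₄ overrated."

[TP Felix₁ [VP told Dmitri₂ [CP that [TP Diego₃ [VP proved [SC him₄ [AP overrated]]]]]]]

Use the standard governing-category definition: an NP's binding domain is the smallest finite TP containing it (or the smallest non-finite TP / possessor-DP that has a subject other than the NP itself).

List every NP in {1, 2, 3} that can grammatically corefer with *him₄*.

{1, 2}

*him* is a pronoun, so Principle B applies: it must be free in its binding domain.
Binding domain of *him₄*: the embedded TP, whose subject is Diego₃.
*Felix₁* c-commands the pronoun but from outside its binding domain, and is not c-commanded by it → coindexation permitted.
*Dmitri₂* c-commands the pronoun but from outside its binding domain, and is not c-commanded by it → coindexation permitted.
*Diego₃* c-commands the pronoun within its binding domain → coindexation would violate Principle B.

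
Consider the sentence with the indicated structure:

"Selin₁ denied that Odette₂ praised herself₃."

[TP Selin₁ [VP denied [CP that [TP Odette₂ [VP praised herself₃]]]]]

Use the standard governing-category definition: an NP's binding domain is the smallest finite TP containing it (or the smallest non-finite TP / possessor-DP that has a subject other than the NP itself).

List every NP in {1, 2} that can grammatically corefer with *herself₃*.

{2}

*herself* is an anaphor, so Principle A applies: it must be bound in its binding domain.
Binding domain of *herself₃*: the embedded TP, whose subject is Odette₂.
*Selin₁* c-commands the anaphor but is outside its binding domain → cannot satisfy Principle A.
*Odette₂* c-commands the anaphor within its binding domain → licit binder.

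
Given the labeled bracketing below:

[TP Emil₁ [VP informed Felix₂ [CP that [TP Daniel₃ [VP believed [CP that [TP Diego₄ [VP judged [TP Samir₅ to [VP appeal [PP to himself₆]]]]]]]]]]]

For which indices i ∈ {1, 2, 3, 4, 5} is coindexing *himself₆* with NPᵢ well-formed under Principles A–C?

*himself* is an anaphor, so Principle A applies: it must be bound in its binding domain.
Binding domain of *himself₆*: the embedded TP, whose subject is Samir₅.
*Emil₁* c-commands the anaphor but is outside its binding domain → cannot satisfy Principle A.
*Felix₂* c-commands the anaphor but is outside its binding domain → cannot satisfy Principle A.
*Daniel₃* c-commands the anaphor but is outside its binding domain → cannot satisfy Principle A.
*Diego₄* c-commands the anaphor but is outside its binding domain → cannot satisfy Principle A.
*Samir₅* c-commands the anaphor within its binding domain → licit binder.

{5}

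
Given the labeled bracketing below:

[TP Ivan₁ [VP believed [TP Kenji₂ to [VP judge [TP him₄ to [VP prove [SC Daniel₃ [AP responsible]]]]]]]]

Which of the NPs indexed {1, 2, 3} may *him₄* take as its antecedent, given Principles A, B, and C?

*him* is a pronoun, so Principle B applies: it must be free in its binding domain.
Binding domain of *him₄*: the embedded TP, whose subject is Kenji₂.
*Ivan₁* c-commands the pronoun but from outside its binding domain, and is not c-commanded by it → coindexation permitted.
*Kenji₂* c-commands the pronoun within its binding domain → coindexation would violate Principle B.
*Daniel₃*: the pronoun c-commands this R-expression → coindexation would violate Principle C on *Daniel₃*.

{1}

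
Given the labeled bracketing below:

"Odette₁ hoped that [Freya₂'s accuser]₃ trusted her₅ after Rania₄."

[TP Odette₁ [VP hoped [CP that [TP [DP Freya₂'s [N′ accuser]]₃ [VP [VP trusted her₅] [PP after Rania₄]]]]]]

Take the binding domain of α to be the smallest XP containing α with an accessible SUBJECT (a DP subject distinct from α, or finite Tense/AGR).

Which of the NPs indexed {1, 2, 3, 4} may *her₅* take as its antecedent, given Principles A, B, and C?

*her* is a pronoun, so Principle B applies: it must be free in its binding domain.
Binding domain of *her₅*: the embedded TP, whose subject is [Freya₂'s accuser]₃.
*Odette₁* c-commands the pronoun but from outside its binding domain, and is not c-commanded by it → coindexation permitted.
*Freya₂* and the pronoun do not c-command one another → neither Principle B nor Principle C is at stake; coindexation permitted.
*[Freya₂'s accuser]₃* c-commands the pronoun within its binding domain → coindexation would violate Principle B.
*Rania₄* and the pronoun do not c-command one another → neither Principle B nor Principle C is at stake; coindexation permitted.

{1, 2, 4}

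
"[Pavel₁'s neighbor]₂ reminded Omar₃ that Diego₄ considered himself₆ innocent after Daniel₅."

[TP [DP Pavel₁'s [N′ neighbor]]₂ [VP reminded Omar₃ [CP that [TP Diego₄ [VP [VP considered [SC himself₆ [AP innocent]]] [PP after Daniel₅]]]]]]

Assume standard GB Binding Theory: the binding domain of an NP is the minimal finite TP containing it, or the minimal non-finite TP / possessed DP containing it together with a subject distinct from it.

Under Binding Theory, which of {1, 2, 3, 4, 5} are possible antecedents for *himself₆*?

*himself* is an anaphor, so Principle A applies: it must be bound in its binding domain.
Binding domain of *himself₆*: the embedded TP, whose subject is Diego₄.
*Pavel₁* does not c-command the anaphor → cannot bind it.
*[Pavel₁'s neighbor]₂* c-commands the anaphor but is outside its binding domain → cannot satisfy Principle A.
*Omar₃* c-commands the anaphor but is outside its binding domain → cannot satisfy Principle A.
*Diego₄* c-commands the anaphor within its binding domain → licit binder.
*Daniel₅* does not c-command the anaphor → cannot bind it.

{4}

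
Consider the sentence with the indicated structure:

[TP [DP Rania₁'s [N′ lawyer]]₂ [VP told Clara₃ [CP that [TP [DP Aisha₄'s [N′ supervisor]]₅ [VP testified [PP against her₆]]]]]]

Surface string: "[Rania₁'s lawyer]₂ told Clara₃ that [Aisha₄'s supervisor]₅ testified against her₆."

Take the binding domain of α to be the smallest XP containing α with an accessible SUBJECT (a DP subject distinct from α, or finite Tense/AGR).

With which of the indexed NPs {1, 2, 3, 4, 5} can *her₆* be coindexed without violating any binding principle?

{1, 2, 3, 4}

*her* is a pronoun, so Principle B applies: it must be free in its binding domain.
Binding domain of *her₆*: the embedded TP, whose subject is [Aisha₄'s supervisor]₅.
*Rania₁* and the pronoun do not c-command one another → neither Principle B nor Principle C is at stake; coindexation permitted.
*[Rania₁'s lawyer]₂* c-commands the pronoun but from outside its binding domain, and is not c-commanded by it → coindexation permitted.
*Clara₃* c-commands the pronoun but from outside its binding domain, and is not c-commanded by it → coindexation permitted.
*Aisha₄* and the pronoun do not c-command one another → neither Principle B nor Principle C is at stake; coindexation permitted.
*[Aisha₄'s supervisor]₅* c-commands the pronoun within its binding domain → coindexation would violate Principle B.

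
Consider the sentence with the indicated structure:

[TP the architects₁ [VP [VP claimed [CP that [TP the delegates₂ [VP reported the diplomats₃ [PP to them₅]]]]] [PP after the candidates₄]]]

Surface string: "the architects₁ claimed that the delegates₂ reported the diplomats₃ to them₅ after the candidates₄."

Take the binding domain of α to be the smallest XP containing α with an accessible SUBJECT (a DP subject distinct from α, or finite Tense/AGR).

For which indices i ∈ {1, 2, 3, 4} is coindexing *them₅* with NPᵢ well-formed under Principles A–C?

*them* is a pronoun, so Principle B applies: it must be free in its binding domain.
Binding domain of *them₅*: the embedded TP, whose subject is the delegates₂.
*the architects₁* c-commands the pronoun but from outside its binding domain, and is not c-commanded by it → coindexation permitted.
*the delegates₂* c-commands the pronoun within its binding domain → coindexation would violate Principle B.
*the diplomats₃* c-commands the pronoun within its binding domain → coindexation would violate Principle B.
*the candidates₄* and the pronoun do not c-command one another → neither Principle B nor Principle C is at stake; coindexation permitted.

{1, 4}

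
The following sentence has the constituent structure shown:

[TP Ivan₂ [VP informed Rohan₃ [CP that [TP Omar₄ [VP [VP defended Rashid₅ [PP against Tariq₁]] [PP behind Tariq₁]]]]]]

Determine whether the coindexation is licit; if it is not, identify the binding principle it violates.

The two coindexed NPs are *Tariq₁* and *Tariq₁*.
*Tariq₁* is an R-expression; no coindexed NP c-commands it, so Principle C holds.
*Tariq₁* is an R-expression; *Tariq₁* does not c-command it, and no other NP shares its index, so Principle C is satisfied.
All principles are respected.

grammatical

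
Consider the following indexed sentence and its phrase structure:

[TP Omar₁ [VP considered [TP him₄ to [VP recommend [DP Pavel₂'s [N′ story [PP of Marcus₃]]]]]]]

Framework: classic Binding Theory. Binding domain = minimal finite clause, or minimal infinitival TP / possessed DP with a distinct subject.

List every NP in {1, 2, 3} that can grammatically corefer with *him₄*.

*him* is a pronoun, so Principle B applies: it must be free in its binding domain.
Binding domain of *him₄*: the matrix TP, whose subject is Omar₁.
*Omar₁* c-commands the pronoun within its binding domain → coindexation would violate Principle B.
*Pavel₂*: the pronoun c-commands this R-expression → coindexation would violate Principle C on *Pavel₂*.
*Marcus₃*: the pronoun c-commands this R-expression → coindexation would violate Principle C on *Marcus₃*.

none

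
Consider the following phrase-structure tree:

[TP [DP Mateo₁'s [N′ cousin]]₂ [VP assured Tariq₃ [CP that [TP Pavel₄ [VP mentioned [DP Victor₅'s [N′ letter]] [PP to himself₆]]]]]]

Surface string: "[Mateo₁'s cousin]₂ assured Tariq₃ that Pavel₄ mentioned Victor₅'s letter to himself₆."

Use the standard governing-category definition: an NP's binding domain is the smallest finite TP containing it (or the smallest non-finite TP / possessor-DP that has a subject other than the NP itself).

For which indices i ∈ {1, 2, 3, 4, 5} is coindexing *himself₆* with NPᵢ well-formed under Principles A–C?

{4}

*himself* is an anaphor, so Principle A applies: it must be bound in its binding domain.
Binding domain of *himself₆*: the embedded TP, whose subject is Pavel₄.
*Mateo₁* does not c-command the anaphor → cannot bind it.
*[Mateo₁'s cousin]₂* c-commands the anaphor but is outside its binding domain → cannot satisfy Principle A.
*Tariq₃* c-commands the anaphor but is outside its binding domain → cannot satisfy Principle A.
*Pavel₄* c-commands the anaphor within its binding domain → licit binder.
*Victor₅* does not c-command the anaphor → cannot bind it.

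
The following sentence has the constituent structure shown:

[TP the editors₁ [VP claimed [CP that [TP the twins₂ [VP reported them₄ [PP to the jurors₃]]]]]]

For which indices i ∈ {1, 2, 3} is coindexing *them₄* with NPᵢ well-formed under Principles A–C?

*them* is a pronoun, so Principle B applies: it must be free in its binding domain.
Binding domain of *them₄*: the embedded TP, whose subject is the twins₂.
*the editors₁* c-commands the pronoun but from outside its binding domain, and is not c-commanded by it → coindexation permitted.
*the twins₂* c-commands the pronoun within its binding domain → coindexation would violate Principle B.
*the jurors₃*: the pronoun c-commands this R-expression → coindexation would violate Principle C on *the jurors₃*.

{1}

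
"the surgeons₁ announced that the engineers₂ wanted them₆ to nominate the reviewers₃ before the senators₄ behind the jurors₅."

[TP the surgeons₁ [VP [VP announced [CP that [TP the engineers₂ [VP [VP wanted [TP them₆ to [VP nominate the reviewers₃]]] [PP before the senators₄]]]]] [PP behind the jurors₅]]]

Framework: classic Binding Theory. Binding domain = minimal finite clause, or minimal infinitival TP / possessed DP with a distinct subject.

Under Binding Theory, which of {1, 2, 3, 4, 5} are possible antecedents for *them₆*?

{1, 4, 5}

*them* is a pronoun, so Principle B applies: it must be free in its binding domain.
Binding domain of *them₆*: the embedded TP, whose subject is the engineers₂.
*the surgeons₁* c-commands the pronoun but from outside its binding domain, and is not c-commanded by it → coindexation permitted.
*the engineers₂* c-commands the pronoun within its binding domain → coindexation would violate Principle B.
*the reviewers₃*: the pronoun c-commands this R-expression → coindexation would violate Principle C on *the reviewers₃*.
*the senators₄* and the pronoun do not c-command one another → neither Principle B nor Principle C is at stake; coindexation permitted.
*the jurors₅* and the pronoun do not c-command one another → neither Principle B nor Principle C is at stake; coindexation permitted.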